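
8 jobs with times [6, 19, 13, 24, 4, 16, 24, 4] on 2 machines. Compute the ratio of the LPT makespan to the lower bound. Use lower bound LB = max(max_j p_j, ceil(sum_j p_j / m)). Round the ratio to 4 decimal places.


LPT order: [24, 24, 19, 16, 13, 6, 4, 4]
Machine loads after assignment: [57, 53]
LPT makespan = 57
Lower bound = max(max_job, ceil(total/2)) = max(24, 55) = 55
Ratio = 57 / 55 = 1.0364

1.0364


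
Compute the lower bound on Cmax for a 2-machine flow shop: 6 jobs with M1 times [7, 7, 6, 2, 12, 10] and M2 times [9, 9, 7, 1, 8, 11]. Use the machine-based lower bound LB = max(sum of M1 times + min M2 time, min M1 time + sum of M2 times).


LB1 = sum(M1 times) + min(M2 times) = 44 + 1 = 45
LB2 = min(M1 times) + sum(M2 times) = 2 + 45 = 47
Lower bound = max(LB1, LB2) = max(45, 47) = 47

47


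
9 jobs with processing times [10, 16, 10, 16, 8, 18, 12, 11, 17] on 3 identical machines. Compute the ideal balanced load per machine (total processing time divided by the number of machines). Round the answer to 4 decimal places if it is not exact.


Total processing time = 10 + 16 + 10 + 16 + 8 + 18 + 12 + 11 + 17 = 118
Number of machines = 3
Ideal balanced load = 118 / 3 = 39.3333

39.3333


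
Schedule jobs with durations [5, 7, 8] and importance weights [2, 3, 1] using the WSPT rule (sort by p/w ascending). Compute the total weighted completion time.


Compute p/w ratios and sort ascending (WSPT): [(7, 3), (5, 2), (8, 1)]
Compute weighted completion times:
  Job (p=7,w=3): C=7, w*C=3*7=21
  Job (p=5,w=2): C=12, w*C=2*12=24
  Job (p=8,w=1): C=20, w*C=1*20=20
Total weighted completion time = 65

65


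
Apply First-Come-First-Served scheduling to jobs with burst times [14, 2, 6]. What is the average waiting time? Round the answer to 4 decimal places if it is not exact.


FCFS order (as given): [14, 2, 6]
Waiting times:
  Job 1: wait = 0
  Job 2: wait = 14
  Job 3: wait = 16
Sum of waiting times = 30
Average waiting time = 30/3 = 10.0

10.0


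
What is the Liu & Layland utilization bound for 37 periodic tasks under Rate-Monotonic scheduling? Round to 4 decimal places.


Compute 2^(1/37) = 1.0189102844
Subtract 1: 1.0189102844 - 1 = 0.0189102844
Multiply by n: 37 * 0.0189102844 = 0.6996805228
Round to 4 dp: 0.6997

0.6997


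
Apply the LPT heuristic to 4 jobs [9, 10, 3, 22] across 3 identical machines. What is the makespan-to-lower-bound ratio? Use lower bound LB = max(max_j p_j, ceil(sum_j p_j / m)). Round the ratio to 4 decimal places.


LPT order: [22, 10, 9, 3]
Machine loads after assignment: [22, 10, 12]
LPT makespan = 22
Lower bound = max(max_job, ceil(total/3)) = max(22, 15) = 22
Ratio = 22 / 22 = 1.0

1.0


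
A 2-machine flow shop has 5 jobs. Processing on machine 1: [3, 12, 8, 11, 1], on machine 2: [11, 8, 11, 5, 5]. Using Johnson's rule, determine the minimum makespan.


Apply Johnson's rule:
  Group 1 (a <= b): [(5, 1, 5), (1, 3, 11), (3, 8, 11)]
  Group 2 (a > b): [(2, 12, 8), (4, 11, 5)]
Optimal job order: [5, 1, 3, 2, 4]
Schedule:
  Job 5: M1 done at 1, M2 done at 6
  Job 1: M1 done at 4, M2 done at 17
  Job 3: M1 done at 12, M2 done at 28
  Job 2: M1 done at 24, M2 done at 36
  Job 4: M1 done at 35, M2 done at 41
Makespan = 41

41


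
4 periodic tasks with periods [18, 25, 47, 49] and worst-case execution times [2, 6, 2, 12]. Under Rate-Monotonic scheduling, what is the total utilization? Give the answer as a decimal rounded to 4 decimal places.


Compute individual utilizations (exact fractions):
  Task 1: C/T = 2/18 = 1/9 (approx. 0.1111)
  Task 2: C/T = 6/25 (approx. 0.24)
  Task 3: C/T = 2/47 (approx. 0.0426)
  Task 4: C/T = 12/49 (approx. 0.2449)
Total utilization U = 1/9 + 6/25 + 2/47 + 12/49 = 330887/518175
Rounded to 4 decimal places: U = 0.6386
RM (Liu & Layland) bound for 4 tasks = 0.756828; compare with U = 330887/518175 (approx. 0.638562)
U <= bound, so schedulable by RM sufficient condition.

0.6386


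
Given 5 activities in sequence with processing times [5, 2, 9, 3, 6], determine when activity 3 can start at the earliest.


Activity 3 starts after activities 1 through 2 complete.
Predecessor durations: [5, 2]
ES = 5 + 2 = 7

7


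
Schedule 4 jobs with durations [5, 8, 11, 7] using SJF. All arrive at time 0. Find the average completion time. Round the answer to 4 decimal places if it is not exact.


SJF order (ascending): [5, 7, 8, 11]
Completion times:
  Job 1: burst=5, C=5
  Job 2: burst=7, C=12
  Job 3: burst=8, C=20
  Job 4: burst=11, C=31
Average completion = 68/4 = 17.0

17.0


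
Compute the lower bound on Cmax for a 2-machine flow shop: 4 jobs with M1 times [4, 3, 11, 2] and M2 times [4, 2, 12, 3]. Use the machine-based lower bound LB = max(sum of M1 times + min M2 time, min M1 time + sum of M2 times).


LB1 = sum(M1 times) + min(M2 times) = 20 + 2 = 22
LB2 = min(M1 times) + sum(M2 times) = 2 + 21 = 23
Lower bound = max(LB1, LB2) = max(22, 23) = 23

23


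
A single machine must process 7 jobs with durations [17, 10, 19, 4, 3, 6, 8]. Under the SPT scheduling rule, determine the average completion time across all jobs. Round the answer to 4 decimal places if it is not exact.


Sort jobs by processing time (SPT order): [3, 4, 6, 8, 10, 17, 19]
Compute completion times sequentially:
  Job 1: processing = 3, completes at 3
  Job 2: processing = 4, completes at 7
  Job 3: processing = 6, completes at 13
  Job 4: processing = 8, completes at 21
  Job 5: processing = 10, completes at 31
  Job 6: processing = 17, completes at 48
  Job 7: processing = 19, completes at 67
Sum of completion times = 190
Average completion time = 190/7 = 27.1429

27.1429


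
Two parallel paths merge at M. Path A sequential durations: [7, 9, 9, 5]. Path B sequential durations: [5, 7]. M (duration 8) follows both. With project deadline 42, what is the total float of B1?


Forward pass: ES(B1) = sum of predecessors on chain B = 0
EF = ES + duration = 0 + 5 = 5
Backward pass: LF(M) = deadline = 42; LS(M) = 42 - 8 = 34
LF(B1) = LS(M) - sum(successors on chain B) = 34 - 7 = 27
LS = LF - duration = 27 - 5 = 22
Total float = LS - ES = 22 - 0 = 22

22


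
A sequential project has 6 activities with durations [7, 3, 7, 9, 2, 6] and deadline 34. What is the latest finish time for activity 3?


LF(activity 3) = deadline - sum of successor durations
Successors: activities 4 through 6 with durations [9, 2, 6]
Sum of successor durations = 17
LF = 34 - 17 = 17

17


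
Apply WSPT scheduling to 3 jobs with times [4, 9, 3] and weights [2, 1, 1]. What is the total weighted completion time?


Compute p/w ratios and sort ascending (WSPT): [(4, 2), (3, 1), (9, 1)]
Compute weighted completion times:
  Job (p=4,w=2): C=4, w*C=2*4=8
  Job (p=3,w=1): C=7, w*C=1*7=7
  Job (p=9,w=1): C=16, w*C=1*16=16
Total weighted completion time = 31

31


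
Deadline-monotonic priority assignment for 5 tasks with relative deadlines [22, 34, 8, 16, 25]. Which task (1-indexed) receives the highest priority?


Sort tasks by relative deadline (ascending):
  Task 3: deadline = 8
  Task 4: deadline = 16
  Task 1: deadline = 22
  Task 5: deadline = 25
  Task 2: deadline = 34
Priority order (highest first): [3, 4, 1, 5, 2]
Highest priority task = 3

3


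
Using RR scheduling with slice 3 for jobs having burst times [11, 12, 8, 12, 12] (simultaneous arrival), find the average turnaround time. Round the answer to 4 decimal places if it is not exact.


Time quantum = 3
Execution trace:
  J1 runs 3 units, time = 3
  J2 runs 3 units, time = 6
  J3 runs 3 units, time = 9
  J4 runs 3 units, time = 12
  J5 runs 3 units, time = 15
  J1 runs 3 units, time = 18
  J2 runs 3 units, time = 21
  J3 runs 3 units, time = 24
  J4 runs 3 units, time = 27
  J5 runs 3 units, time = 30
  J1 runs 3 units, time = 33
  J2 runs 3 units, time = 36
  J3 runs 2 units, time = 38
  J4 runs 3 units, time = 41
  J5 runs 3 units, time = 44
  J1 runs 2 units, time = 46
  J2 runs 3 units, time = 49
  J4 runs 3 units, time = 52
  J5 runs 3 units, time = 55
Finish times: [46, 49, 38, 52, 55]
Average turnaround = 240/5 = 48.0

48.0


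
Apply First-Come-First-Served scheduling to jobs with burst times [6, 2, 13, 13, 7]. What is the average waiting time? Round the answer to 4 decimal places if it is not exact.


FCFS order (as given): [6, 2, 13, 13, 7]
Waiting times:
  Job 1: wait = 0
  Job 2: wait = 6
  Job 3: wait = 8
  Job 4: wait = 21
  Job 5: wait = 34
Sum of waiting times = 69
Average waiting time = 69/5 = 13.8

13.8


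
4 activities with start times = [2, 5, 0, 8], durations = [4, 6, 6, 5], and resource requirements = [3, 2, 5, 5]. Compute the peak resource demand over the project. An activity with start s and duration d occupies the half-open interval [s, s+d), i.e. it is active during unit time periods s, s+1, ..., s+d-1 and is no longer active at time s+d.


Each activity i is active on [start_i, start_i + duration_i).
Compute total resource usage per time slot:
  t=0: active resources = [5], total = 5
  t=1: active resources = [5], total = 5
  t=2: active resources = [3, 5], total = 8
  t=3: active resources = [3, 5], total = 8
  t=4: active resources = [3, 5], total = 8
  t=5: active resources = [3, 2, 5], total = 10
  t=6: active resources = [2], total = 2
  t=7: active resources = [2], total = 2
  t=8: active resources = [2, 5], total = 7
  t=9: active resources = [2, 5], total = 7
  t=10: active resources = [2, 5], total = 7
  t=11: active resources = [5], total = 5
  t=12: active resources = [5], total = 5
Peak resource demand = 10

10


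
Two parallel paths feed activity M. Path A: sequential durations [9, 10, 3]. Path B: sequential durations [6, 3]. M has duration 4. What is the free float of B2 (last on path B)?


ES(B2) = sum of predecessors on chain B = 6
EF(B2) = ES + duration = 6 + 3 = 9
Successor of B2 is M. ES(M) = max(sum(A), sum(B)) = max(22, 9) = 22
Free float = ES(successor) - EF(current) = 22 - 9 = 13

13


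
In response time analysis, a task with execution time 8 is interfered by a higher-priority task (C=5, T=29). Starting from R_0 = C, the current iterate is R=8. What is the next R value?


R_next = C + ceil(R_prev / T_hp) * C_hp
ceil(8 / 29) = ceil(0.2759) = 1
Interference = 1 * 5 = 5
R_next = 8 + 5 = 13

13


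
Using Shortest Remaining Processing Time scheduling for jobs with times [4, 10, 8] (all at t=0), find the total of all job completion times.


Since all jobs arrive at t=0, SRPT equals SPT ordering.
SPT order: [4, 8, 10]
Completion times:
  Job 1: p=4, C=4
  Job 2: p=8, C=12
  Job 3: p=10, C=22
Total completion time = 4 + 12 + 22 = 38

38


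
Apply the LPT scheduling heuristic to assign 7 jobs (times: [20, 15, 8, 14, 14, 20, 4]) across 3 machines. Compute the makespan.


Sort jobs in decreasing order (LPT): [20, 20, 15, 14, 14, 8, 4]
Assign each job to the least loaded machine:
  Machine 1: jobs [20, 14], load = 34
  Machine 2: jobs [20, 8, 4], load = 32
  Machine 3: jobs [15, 14], load = 29
Makespan = max load = 34

34


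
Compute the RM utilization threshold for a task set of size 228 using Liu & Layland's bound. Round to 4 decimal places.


Compute 2^(1/228) = 1.0030447451
Subtract 1: 1.0030447451 - 1 = 0.0030447451
Multiply by n: 228 * 0.0030447451 = 0.6942018828
Round to 4 dp: 0.6942

0.6942


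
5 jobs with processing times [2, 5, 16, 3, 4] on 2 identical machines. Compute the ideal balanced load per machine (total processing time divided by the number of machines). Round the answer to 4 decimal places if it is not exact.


Total processing time = 2 + 5 + 16 + 3 + 4 = 30
Number of machines = 2
Ideal balanced load = 30 / 2 = 15.0

15.0


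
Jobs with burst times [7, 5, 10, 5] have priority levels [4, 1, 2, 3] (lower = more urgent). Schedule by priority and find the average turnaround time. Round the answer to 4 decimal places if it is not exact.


Sort by priority (ascending = highest first):
Order: [(1, 5), (2, 10), (3, 5), (4, 7)]
Completion times:
  Priority 1, burst=5, C=5
  Priority 2, burst=10, C=15
  Priority 3, burst=5, C=20
  Priority 4, burst=7, C=27
Average turnaround = 67/4 = 16.75

16.75


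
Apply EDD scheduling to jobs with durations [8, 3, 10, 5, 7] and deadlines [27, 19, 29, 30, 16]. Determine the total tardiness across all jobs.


Sort by due date (EDD order): [(7, 16), (3, 19), (8, 27), (10, 29), (5, 30)]
Compute completion times and tardiness:
  Job 1: p=7, d=16, C=7, tardiness=max(0,7-16)=0
  Job 2: p=3, d=19, C=10, tardiness=max(0,10-19)=0
  Job 3: p=8, d=27, C=18, tardiness=max(0,18-27)=0
  Job 4: p=10, d=29, C=28, tardiness=max(0,28-29)=0
  Job 5: p=5, d=30, C=33, tardiness=max(0,33-30)=3
Total tardiness = 3

3


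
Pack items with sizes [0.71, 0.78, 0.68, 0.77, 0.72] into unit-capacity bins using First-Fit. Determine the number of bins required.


Place items sequentially using First-Fit:
  Item 0.71 -> new Bin 1
  Item 0.78 -> new Bin 2
  Item 0.68 -> new Bin 3
  Item 0.77 -> new Bin 4
  Item 0.72 -> new Bin 5
Total bins used = 5

5


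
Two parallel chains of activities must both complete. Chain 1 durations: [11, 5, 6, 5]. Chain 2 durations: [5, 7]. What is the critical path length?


Path A total = 11 + 5 + 6 + 5 = 27
Path B total = 5 + 7 = 12
Critical path = longest path = max(27, 12) = 27

27


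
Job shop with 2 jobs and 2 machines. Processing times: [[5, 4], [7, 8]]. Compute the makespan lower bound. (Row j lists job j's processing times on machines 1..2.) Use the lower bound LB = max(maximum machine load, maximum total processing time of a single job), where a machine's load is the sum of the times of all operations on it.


Machine loads:
  Machine 1: 5 + 7 = 12
  Machine 2: 4 + 8 = 12
Max machine load = 12
Job totals:
  Job 1: 9
  Job 2: 15
Max job total = 15
Lower bound = max(12, 15) = 15

15


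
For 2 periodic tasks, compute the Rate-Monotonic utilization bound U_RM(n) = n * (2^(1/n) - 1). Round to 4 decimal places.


Compute 2^(1/2) = 1.4142135624
Subtract 1: 1.4142135624 - 1 = 0.4142135624
Multiply by n: 2 * 0.4142135624 = 0.8284271248
Round to 4 dp: 0.8284

0.8284


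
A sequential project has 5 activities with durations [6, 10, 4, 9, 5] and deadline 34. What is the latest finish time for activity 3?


LF(activity 3) = deadline - sum of successor durations
Successors: activities 4 through 5 with durations [9, 5]
Sum of successor durations = 14
LF = 34 - 14 = 20

20


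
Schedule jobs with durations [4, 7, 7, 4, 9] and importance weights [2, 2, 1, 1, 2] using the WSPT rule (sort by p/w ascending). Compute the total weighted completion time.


Compute p/w ratios and sort ascending (WSPT): [(4, 2), (7, 2), (4, 1), (9, 2), (7, 1)]
Compute weighted completion times:
  Job (p=4,w=2): C=4, w*C=2*4=8
  Job (p=7,w=2): C=11, w*C=2*11=22
  Job (p=4,w=1): C=15, w*C=1*15=15
  Job (p=9,w=2): C=24, w*C=2*24=48
  Job (p=7,w=1): C=31, w*C=1*31=31
Total weighted completion time = 124

124


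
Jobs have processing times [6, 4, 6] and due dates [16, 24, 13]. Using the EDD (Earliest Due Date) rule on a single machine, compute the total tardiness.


Sort by due date (EDD order): [(6, 13), (6, 16), (4, 24)]
Compute completion times and tardiness:
  Job 1: p=6, d=13, C=6, tardiness=max(0,6-13)=0
  Job 2: p=6, d=16, C=12, tardiness=max(0,12-16)=0
  Job 3: p=4, d=24, C=16, tardiness=max(0,16-24)=0
Total tardiness = 0

0


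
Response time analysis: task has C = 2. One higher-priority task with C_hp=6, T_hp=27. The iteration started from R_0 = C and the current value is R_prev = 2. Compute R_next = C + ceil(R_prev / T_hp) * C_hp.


R_next = C + ceil(R_prev / T_hp) * C_hp
ceil(2 / 27) = ceil(0.0741) = 1
Interference = 1 * 6 = 6
R_next = 2 + 6 = 8

8


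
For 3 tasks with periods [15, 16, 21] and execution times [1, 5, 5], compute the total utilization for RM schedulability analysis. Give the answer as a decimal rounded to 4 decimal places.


Compute individual utilizations (exact fractions):
  Task 1: C/T = 1/15 (approx. 0.0667)
  Task 2: C/T = 5/16 (approx. 0.3125)
  Task 3: C/T = 5/21 (approx. 0.2381)
Total utilization U = 1/15 + 5/16 + 5/21 = 1037/1680
Rounded to 4 decimal places: U = 0.6173
RM (Liu & Layland) bound for 3 tasks = 0.779763; compare with U = 1037/1680 (approx. 0.617262)
U <= bound, so schedulable by RM sufficient condition.

0.6173


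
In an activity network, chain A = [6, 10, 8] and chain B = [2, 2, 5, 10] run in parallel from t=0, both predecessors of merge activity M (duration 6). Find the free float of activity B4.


ES(B4) = sum of predecessors on chain B = 9
EF(B4) = ES + duration = 9 + 10 = 19
Successor of B4 is M. ES(M) = max(sum(A), sum(B)) = max(24, 19) = 24
Free float = ES(successor) - EF(current) = 24 - 19 = 5

5


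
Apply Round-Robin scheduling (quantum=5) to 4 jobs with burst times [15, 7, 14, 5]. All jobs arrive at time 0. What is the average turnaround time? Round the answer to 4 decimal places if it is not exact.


Time quantum = 5
Execution trace:
  J1 runs 5 units, time = 5
  J2 runs 5 units, time = 10
  J3 runs 5 units, time = 15
  J4 runs 5 units, time = 20
  J1 runs 5 units, time = 25
  J2 runs 2 units, time = 27
  J3 runs 5 units, time = 32
  J1 runs 5 units, time = 37
  J3 runs 4 units, time = 41
Finish times: [37, 27, 41, 20]
Average turnaround = 125/4 = 31.25

31.25


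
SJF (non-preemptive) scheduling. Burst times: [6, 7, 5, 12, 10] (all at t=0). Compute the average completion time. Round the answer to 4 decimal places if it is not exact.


SJF order (ascending): [5, 6, 7, 10, 12]
Completion times:
  Job 1: burst=5, C=5
  Job 2: burst=6, C=11
  Job 3: burst=7, C=18
  Job 4: burst=10, C=28
  Job 5: burst=12, C=40
Average completion = 102/5 = 20.4

20.4


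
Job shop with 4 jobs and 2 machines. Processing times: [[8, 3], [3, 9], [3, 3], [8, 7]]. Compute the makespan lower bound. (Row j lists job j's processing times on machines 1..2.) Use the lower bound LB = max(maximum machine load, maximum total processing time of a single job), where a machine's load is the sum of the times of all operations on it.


Machine loads:
  Machine 1: 8 + 3 + 3 + 8 = 22
  Machine 2: 3 + 9 + 3 + 7 = 22
Max machine load = 22
Job totals:
  Job 1: 11
  Job 2: 12
  Job 3: 6
  Job 4: 15
Max job total = 15
Lower bound = max(22, 15) = 22

22


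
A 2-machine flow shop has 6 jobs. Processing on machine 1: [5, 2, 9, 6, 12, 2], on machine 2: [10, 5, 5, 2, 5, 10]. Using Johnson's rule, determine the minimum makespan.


Apply Johnson's rule:
  Group 1 (a <= b): [(2, 2, 5), (6, 2, 10), (1, 5, 10)]
  Group 2 (a > b): [(3, 9, 5), (5, 12, 5), (4, 6, 2)]
Optimal job order: [2, 6, 1, 3, 5, 4]
Schedule:
  Job 2: M1 done at 2, M2 done at 7
  Job 6: M1 done at 4, M2 done at 17
  Job 1: M1 done at 9, M2 done at 27
  Job 3: M1 done at 18, M2 done at 32
  Job 5: M1 done at 30, M2 done at 37
  Job 4: M1 done at 36, M2 done at 39
Makespan = 39

39


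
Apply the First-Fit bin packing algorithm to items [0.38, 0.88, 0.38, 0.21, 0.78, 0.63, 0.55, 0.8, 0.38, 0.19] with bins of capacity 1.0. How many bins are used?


Place items sequentially using First-Fit:
  Item 0.38 -> new Bin 1
  Item 0.88 -> new Bin 2
  Item 0.38 -> Bin 1 (now 0.76)
  Item 0.21 -> Bin 1 (now 0.97)
  Item 0.78 -> new Bin 3
  Item 0.63 -> new Bin 4
  Item 0.55 -> new Bin 5
  Item 0.8 -> new Bin 6
  Item 0.38 -> Bin 5 (now 0.93)
  Item 0.19 -> Bin 3 (now 0.97)
Total bins used = 6

6


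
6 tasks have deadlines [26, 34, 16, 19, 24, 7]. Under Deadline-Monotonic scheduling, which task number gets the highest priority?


Sort tasks by relative deadline (ascending):
  Task 6: deadline = 7
  Task 3: deadline = 16
  Task 4: deadline = 19
  Task 5: deadline = 24
  Task 1: deadline = 26
  Task 2: deadline = 34
Priority order (highest first): [6, 3, 4, 5, 1, 2]
Highest priority task = 6

6


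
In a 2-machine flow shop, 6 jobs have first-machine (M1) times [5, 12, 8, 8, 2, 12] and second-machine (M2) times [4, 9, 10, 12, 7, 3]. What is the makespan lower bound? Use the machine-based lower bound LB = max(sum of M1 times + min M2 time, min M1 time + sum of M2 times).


LB1 = sum(M1 times) + min(M2 times) = 47 + 3 = 50
LB2 = min(M1 times) + sum(M2 times) = 2 + 45 = 47
Lower bound = max(LB1, LB2) = max(50, 47) = 50

50


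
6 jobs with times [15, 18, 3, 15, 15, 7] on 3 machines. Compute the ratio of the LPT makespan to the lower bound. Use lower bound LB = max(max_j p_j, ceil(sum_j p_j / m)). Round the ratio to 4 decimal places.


LPT order: [18, 15, 15, 15, 7, 3]
Machine loads after assignment: [21, 30, 22]
LPT makespan = 30
Lower bound = max(max_job, ceil(total/3)) = max(18, 25) = 25
Ratio = 30 / 25 = 1.2

1.2


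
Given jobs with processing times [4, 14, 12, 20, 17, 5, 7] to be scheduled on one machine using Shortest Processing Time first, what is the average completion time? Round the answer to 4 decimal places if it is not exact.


Sort jobs by processing time (SPT order): [4, 5, 7, 12, 14, 17, 20]
Compute completion times sequentially:
  Job 1: processing = 4, completes at 4
  Job 2: processing = 5, completes at 9
  Job 3: processing = 7, completes at 16
  Job 4: processing = 12, completes at 28
  Job 5: processing = 14, completes at 42
  Job 6: processing = 17, completes at 59
  Job 7: processing = 20, completes at 79
Sum of completion times = 237
Average completion time = 237/7 = 33.8571

33.8571


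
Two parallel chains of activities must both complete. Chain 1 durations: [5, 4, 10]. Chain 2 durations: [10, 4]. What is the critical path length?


Path A total = 5 + 4 + 10 = 19
Path B total = 10 + 4 = 14
Critical path = longest path = max(19, 14) = 19

19


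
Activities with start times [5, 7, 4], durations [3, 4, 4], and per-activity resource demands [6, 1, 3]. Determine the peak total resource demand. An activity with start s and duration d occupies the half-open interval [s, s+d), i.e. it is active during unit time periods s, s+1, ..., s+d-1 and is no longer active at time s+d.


Each activity i is active on [start_i, start_i + duration_i).
Compute total resource usage per time slot:
  t=0: active resources = [], total = 0
  t=1: active resources = [], total = 0
  t=2: active resources = [], total = 0
  t=3: active resources = [], total = 0
  t=4: active resources = [3], total = 3
  t=5: active resources = [6, 3], total = 9
  t=6: active resources = [6, 3], total = 9
  t=7: active resources = [6, 1, 3], total = 10
  t=8: active resources = [1], total = 1
  t=9: active resources = [1], total = 1
  t=10: active resources = [1], total = 1
Peak resource demand = 10

10


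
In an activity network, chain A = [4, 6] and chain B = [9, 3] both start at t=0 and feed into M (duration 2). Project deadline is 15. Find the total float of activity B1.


Forward pass: ES(B1) = sum of predecessors on chain B = 0
EF = ES + duration = 0 + 9 = 9
Backward pass: LF(M) = deadline = 15; LS(M) = 15 - 2 = 13
LF(B1) = LS(M) - sum(successors on chain B) = 13 - 3 = 10
LS = LF - duration = 10 - 9 = 1
Total float = LS - ES = 1 - 0 = 1

1


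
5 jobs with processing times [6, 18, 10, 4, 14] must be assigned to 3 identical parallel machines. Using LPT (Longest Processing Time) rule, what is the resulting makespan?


Sort jobs in decreasing order (LPT): [18, 14, 10, 6, 4]
Assign each job to the least loaded machine:
  Machine 1: jobs [18], load = 18
  Machine 2: jobs [14, 4], load = 18
  Machine 3: jobs [10, 6], load = 16
Makespan = max load = 18

18


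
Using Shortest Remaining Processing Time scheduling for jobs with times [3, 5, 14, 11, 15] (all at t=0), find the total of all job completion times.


Since all jobs arrive at t=0, SRPT equals SPT ordering.
SPT order: [3, 5, 11, 14, 15]
Completion times:
  Job 1: p=3, C=3
  Job 2: p=5, C=8
  Job 3: p=11, C=19
  Job 4: p=14, C=33
  Job 5: p=15, C=48
Total completion time = 3 + 8 + 19 + 33 + 48 = 111

111


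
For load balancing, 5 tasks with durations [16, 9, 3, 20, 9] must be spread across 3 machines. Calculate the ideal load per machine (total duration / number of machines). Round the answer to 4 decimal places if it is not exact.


Total processing time = 16 + 9 + 3 + 20 + 9 = 57
Number of machines = 3
Ideal balanced load = 57 / 3 = 19.0

19.0


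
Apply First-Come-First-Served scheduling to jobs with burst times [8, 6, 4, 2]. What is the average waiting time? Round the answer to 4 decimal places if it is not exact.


FCFS order (as given): [8, 6, 4, 2]
Waiting times:
  Job 1: wait = 0
  Job 2: wait = 8
  Job 3: wait = 14
  Job 4: wait = 18
Sum of waiting times = 40
Average waiting time = 40/4 = 10.0

10.0


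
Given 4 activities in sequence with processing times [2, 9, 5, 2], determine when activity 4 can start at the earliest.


Activity 4 starts after activities 1 through 3 complete.
Predecessor durations: [2, 9, 5]
ES = 2 + 9 + 5 = 16

16


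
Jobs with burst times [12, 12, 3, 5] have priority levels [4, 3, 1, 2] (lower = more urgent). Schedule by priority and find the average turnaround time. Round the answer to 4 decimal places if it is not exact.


Sort by priority (ascending = highest first):
Order: [(1, 3), (2, 5), (3, 12), (4, 12)]
Completion times:
  Priority 1, burst=3, C=3
  Priority 2, burst=5, C=8
  Priority 3, burst=12, C=20
  Priority 4, burst=12, C=32
Average turnaround = 63/4 = 15.75

15.75


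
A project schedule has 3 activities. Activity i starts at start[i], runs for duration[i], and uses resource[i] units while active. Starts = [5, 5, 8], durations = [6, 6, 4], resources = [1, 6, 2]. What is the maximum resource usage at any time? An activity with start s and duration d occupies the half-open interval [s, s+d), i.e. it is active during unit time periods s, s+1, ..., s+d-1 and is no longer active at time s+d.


Each activity i is active on [start_i, start_i + duration_i).
Compute total resource usage per time slot:
  t=0: active resources = [], total = 0
  t=1: active resources = [], total = 0
  t=2: active resources = [], total = 0
  t=3: active resources = [], total = 0
  t=4: active resources = [], total = 0
  t=5: active resources = [1, 6], total = 7
  t=6: active resources = [1, 6], total = 7
  t=7: active resources = [1, 6], total = 7
  t=8: active resources = [1, 6, 2], total = 9
  t=9: active resources = [1, 6, 2], total = 9
  t=10: active resources = [1, 6, 2], total = 9
  t=11: active resources = [2], total = 2
Peak resource demand = 9

9


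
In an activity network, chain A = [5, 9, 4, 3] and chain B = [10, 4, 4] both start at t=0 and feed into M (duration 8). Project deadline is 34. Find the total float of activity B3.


Forward pass: ES(B3) = sum of predecessors on chain B = 14
EF = ES + duration = 14 + 4 = 18
Backward pass: LF(M) = deadline = 34; LS(M) = 34 - 8 = 26
LF(B3) = LS(M) - sum(successors on chain B) = 26 - 0 = 26
LS = LF - duration = 26 - 4 = 22
Total float = LS - ES = 22 - 14 = 8

8


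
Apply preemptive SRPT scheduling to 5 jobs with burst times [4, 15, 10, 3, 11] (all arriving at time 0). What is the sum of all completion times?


Since all jobs arrive at t=0, SRPT equals SPT ordering.
SPT order: [3, 4, 10, 11, 15]
Completion times:
  Job 1: p=3, C=3
  Job 2: p=4, C=7
  Job 3: p=10, C=17
  Job 4: p=11, C=28
  Job 5: p=15, C=43
Total completion time = 3 + 7 + 17 + 28 + 43 = 98

98


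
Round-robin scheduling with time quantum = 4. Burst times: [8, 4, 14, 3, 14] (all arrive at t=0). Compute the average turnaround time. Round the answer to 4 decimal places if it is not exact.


Time quantum = 4
Execution trace:
  J1 runs 4 units, time = 4
  J2 runs 4 units, time = 8
  J3 runs 4 units, time = 12
  J4 runs 3 units, time = 15
  J5 runs 4 units, time = 19
  J1 runs 4 units, time = 23
  J3 runs 4 units, time = 27
  J5 runs 4 units, time = 31
  J3 runs 4 units, time = 35
  J5 runs 4 units, time = 39
  J3 runs 2 units, time = 41
  J5 runs 2 units, time = 43
Finish times: [23, 8, 41, 15, 43]
Average turnaround = 130/5 = 26.0

26.0


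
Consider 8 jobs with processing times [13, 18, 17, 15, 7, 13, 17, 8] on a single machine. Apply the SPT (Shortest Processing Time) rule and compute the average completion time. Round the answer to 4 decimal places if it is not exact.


Sort jobs by processing time (SPT order): [7, 8, 13, 13, 15, 17, 17, 18]
Compute completion times sequentially:
  Job 1: processing = 7, completes at 7
  Job 2: processing = 8, completes at 15
  Job 3: processing = 13, completes at 28
  Job 4: processing = 13, completes at 41
  Job 5: processing = 15, completes at 56
  Job 6: processing = 17, completes at 73
  Job 7: processing = 17, completes at 90
  Job 8: processing = 18, completes at 108
Sum of completion times = 418
Average completion time = 418/8 = 52.25

52.25


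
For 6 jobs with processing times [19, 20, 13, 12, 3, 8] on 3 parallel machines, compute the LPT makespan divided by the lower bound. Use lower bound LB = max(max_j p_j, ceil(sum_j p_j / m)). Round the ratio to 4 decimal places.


LPT order: [20, 19, 13, 12, 8, 3]
Machine loads after assignment: [23, 27, 25]
LPT makespan = 27
Lower bound = max(max_job, ceil(total/3)) = max(20, 25) = 25
Ratio = 27 / 25 = 1.08

1.08


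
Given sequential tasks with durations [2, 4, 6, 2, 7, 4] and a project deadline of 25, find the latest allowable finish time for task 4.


LF(activity 4) = deadline - sum of successor durations
Successors: activities 5 through 6 with durations [7, 4]
Sum of successor durations = 11
LF = 25 - 11 = 14

14


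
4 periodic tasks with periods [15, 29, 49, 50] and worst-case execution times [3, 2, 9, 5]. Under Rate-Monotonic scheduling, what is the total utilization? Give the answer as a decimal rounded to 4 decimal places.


Compute individual utilizations (exact fractions):
  Task 1: C/T = 3/15 = 1/5 (approx. 0.2)
  Task 2: C/T = 2/29 (approx. 0.069)
  Task 3: C/T = 9/49 (approx. 0.1837)
  Task 4: C/T = 5/50 = 1/10 (approx. 0.1)
Total utilization U = 1/5 + 2/29 + 9/49 + 1/10 = 7853/14210
Rounded to 4 decimal places: U = 0.5526
RM (Liu & Layland) bound for 4 tasks = 0.756828; compare with U = 7853/14210 (approx. 0.552639)
U <= bound, so schedulable by RM sufficient condition.

0.5526


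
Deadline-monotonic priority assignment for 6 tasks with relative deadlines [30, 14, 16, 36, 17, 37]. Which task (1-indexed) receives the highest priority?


Sort tasks by relative deadline (ascending):
  Task 2: deadline = 14
  Task 3: deadline = 16
  Task 5: deadline = 17
  Task 1: deadline = 30
  Task 4: deadline = 36
  Task 6: deadline = 37
Priority order (highest first): [2, 3, 5, 1, 4, 6]
Highest priority task = 2

2


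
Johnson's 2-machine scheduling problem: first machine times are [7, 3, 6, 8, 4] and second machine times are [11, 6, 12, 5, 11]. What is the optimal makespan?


Apply Johnson's rule:
  Group 1 (a <= b): [(2, 3, 6), (5, 4, 11), (3, 6, 12), (1, 7, 11)]
  Group 2 (a > b): [(4, 8, 5)]
Optimal job order: [2, 5, 3, 1, 4]
Schedule:
  Job 2: M1 done at 3, M2 done at 9
  Job 5: M1 done at 7, M2 done at 20
  Job 3: M1 done at 13, M2 done at 32
  Job 1: M1 done at 20, M2 done at 43
  Job 4: M1 done at 28, M2 done at 48
Makespan = 48

48


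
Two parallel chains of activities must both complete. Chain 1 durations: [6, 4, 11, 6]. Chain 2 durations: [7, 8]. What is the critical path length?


Path A total = 6 + 4 + 11 + 6 = 27
Path B total = 7 + 8 = 15
Critical path = longest path = max(27, 15) = 27

27


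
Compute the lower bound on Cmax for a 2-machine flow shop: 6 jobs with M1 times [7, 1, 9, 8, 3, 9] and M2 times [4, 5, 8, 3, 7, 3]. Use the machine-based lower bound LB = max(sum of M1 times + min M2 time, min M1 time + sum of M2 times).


LB1 = sum(M1 times) + min(M2 times) = 37 + 3 = 40
LB2 = min(M1 times) + sum(M2 times) = 1 + 30 = 31
Lower bound = max(LB1, LB2) = max(40, 31) = 40

40


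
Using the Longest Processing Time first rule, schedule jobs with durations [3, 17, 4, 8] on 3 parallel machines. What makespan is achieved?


Sort jobs in decreasing order (LPT): [17, 8, 4, 3]
Assign each job to the least loaded machine:
  Machine 1: jobs [17], load = 17
  Machine 2: jobs [8], load = 8
  Machine 3: jobs [4, 3], load = 7
Makespan = max load = 17

17


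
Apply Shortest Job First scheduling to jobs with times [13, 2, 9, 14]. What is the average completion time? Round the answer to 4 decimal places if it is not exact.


SJF order (ascending): [2, 9, 13, 14]
Completion times:
  Job 1: burst=2, C=2
  Job 2: burst=9, C=11
  Job 3: burst=13, C=24
  Job 4: burst=14, C=38
Average completion = 75/4 = 18.75

18.75


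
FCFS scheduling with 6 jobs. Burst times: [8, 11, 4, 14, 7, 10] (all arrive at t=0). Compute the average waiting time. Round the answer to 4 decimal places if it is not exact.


FCFS order (as given): [8, 11, 4, 14, 7, 10]
Waiting times:
  Job 1: wait = 0
  Job 2: wait = 8
  Job 3: wait = 19
  Job 4: wait = 23
  Job 5: wait = 37
  Job 6: wait = 44
Sum of waiting times = 131
Average waiting time = 131/6 = 21.8333

21.8333


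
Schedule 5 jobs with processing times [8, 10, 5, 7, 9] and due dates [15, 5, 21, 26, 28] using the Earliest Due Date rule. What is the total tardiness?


Sort by due date (EDD order): [(10, 5), (8, 15), (5, 21), (7, 26), (9, 28)]
Compute completion times and tardiness:
  Job 1: p=10, d=5, C=10, tardiness=max(0,10-5)=5
  Job 2: p=8, d=15, C=18, tardiness=max(0,18-15)=3
  Job 3: p=5, d=21, C=23, tardiness=max(0,23-21)=2
  Job 4: p=7, d=26, C=30, tardiness=max(0,30-26)=4
  Job 5: p=9, d=28, C=39, tardiness=max(0,39-28)=11
Total tardiness = 25

25


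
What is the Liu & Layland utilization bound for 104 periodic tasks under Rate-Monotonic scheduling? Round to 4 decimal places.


Compute 2^(1/104) = 1.0066871365
Subtract 1: 1.0066871365 - 1 = 0.0066871365
Multiply by n: 104 * 0.0066871365 = 0.6954621960
Round to 4 dp: 0.6955

0.6955


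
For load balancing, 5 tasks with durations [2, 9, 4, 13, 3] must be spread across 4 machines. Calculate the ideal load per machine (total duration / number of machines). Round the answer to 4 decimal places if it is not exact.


Total processing time = 2 + 9 + 4 + 13 + 3 = 31
Number of machines = 4
Ideal balanced load = 31 / 4 = 7.75

7.75


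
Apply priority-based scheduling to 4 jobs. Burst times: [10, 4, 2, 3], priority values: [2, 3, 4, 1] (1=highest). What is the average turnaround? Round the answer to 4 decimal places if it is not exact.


Sort by priority (ascending = highest first):
Order: [(1, 3), (2, 10), (3, 4), (4, 2)]
Completion times:
  Priority 1, burst=3, C=3
  Priority 2, burst=10, C=13
  Priority 3, burst=4, C=17
  Priority 4, burst=2, C=19
Average turnaround = 52/4 = 13.0

13.0


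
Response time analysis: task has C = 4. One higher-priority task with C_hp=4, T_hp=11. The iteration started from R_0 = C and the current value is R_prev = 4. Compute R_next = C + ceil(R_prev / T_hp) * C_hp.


R_next = C + ceil(R_prev / T_hp) * C_hp
ceil(4 / 11) = ceil(0.3636) = 1
Interference = 1 * 4 = 4
R_next = 4 + 4 = 8

8


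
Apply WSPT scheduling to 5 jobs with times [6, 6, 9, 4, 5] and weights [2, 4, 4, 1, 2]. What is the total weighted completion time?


Compute p/w ratios and sort ascending (WSPT): [(6, 4), (9, 4), (5, 2), (6, 2), (4, 1)]
Compute weighted completion times:
  Job (p=6,w=4): C=6, w*C=4*6=24
  Job (p=9,w=4): C=15, w*C=4*15=60
  Job (p=5,w=2): C=20, w*C=2*20=40
  Job (p=6,w=2): C=26, w*C=2*26=52
  Job (p=4,w=1): C=30, w*C=1*30=30
Total weighted completion time = 206

206


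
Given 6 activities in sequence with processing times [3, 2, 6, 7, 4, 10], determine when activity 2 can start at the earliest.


Activity 2 starts after activities 1 through 1 complete.
Predecessor durations: [3]
ES = 3 = 3

3


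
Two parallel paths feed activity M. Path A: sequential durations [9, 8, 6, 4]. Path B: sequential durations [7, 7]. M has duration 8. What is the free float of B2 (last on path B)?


ES(B2) = sum of predecessors on chain B = 7
EF(B2) = ES + duration = 7 + 7 = 14
Successor of B2 is M. ES(M) = max(sum(A), sum(B)) = max(27, 14) = 27
Free float = ES(successor) - EF(current) = 27 - 14 = 13

13


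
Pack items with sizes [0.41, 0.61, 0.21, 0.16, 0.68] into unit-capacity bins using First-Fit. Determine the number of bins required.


Place items sequentially using First-Fit:
  Item 0.41 -> new Bin 1
  Item 0.61 -> new Bin 2
  Item 0.21 -> Bin 1 (now 0.62)
  Item 0.16 -> Bin 1 (now 0.78)
  Item 0.68 -> new Bin 3
Total bins used = 3

3


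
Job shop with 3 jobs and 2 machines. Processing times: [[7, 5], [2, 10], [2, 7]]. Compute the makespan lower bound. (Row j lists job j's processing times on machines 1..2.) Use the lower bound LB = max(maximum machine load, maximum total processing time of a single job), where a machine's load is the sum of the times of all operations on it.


Machine loads:
  Machine 1: 7 + 2 + 2 = 11
  Machine 2: 5 + 10 + 7 = 22
Max machine load = 22
Job totals:
  Job 1: 12
  Job 2: 12
  Job 3: 9
Max job total = 12
Lower bound = max(22, 12) = 22

22


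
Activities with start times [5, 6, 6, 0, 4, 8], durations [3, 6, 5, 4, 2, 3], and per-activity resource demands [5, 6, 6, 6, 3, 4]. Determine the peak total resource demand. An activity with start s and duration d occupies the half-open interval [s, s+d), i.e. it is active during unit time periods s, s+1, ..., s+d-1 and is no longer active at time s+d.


Each activity i is active on [start_i, start_i + duration_i).
Compute total resource usage per time slot:
  t=0: active resources = [6], total = 6
  t=1: active resources = [6], total = 6
  t=2: active resources = [6], total = 6
  t=3: active resources = [6], total = 6
  t=4: active resources = [3], total = 3
  t=5: active resources = [5, 3], total = 8
  t=6: active resources = [5, 6, 6], total = 17
  t=7: active resources = [5, 6, 6], total = 17
  t=8: active resources = [6, 6, 4], total = 16
  t=9: active resources = [6, 6, 4], total = 16
  t=10: active resources = [6, 6, 4], total = 16
  t=11: active resources = [6], total = 6
Peak resource demand = 17

17


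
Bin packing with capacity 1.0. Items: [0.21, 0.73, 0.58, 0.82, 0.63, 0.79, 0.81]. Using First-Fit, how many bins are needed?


Place items sequentially using First-Fit:
  Item 0.21 -> new Bin 1
  Item 0.73 -> Bin 1 (now 0.94)
  Item 0.58 -> new Bin 2
  Item 0.82 -> new Bin 3
  Item 0.63 -> new Bin 4
  Item 0.79 -> new Bin 5
  Item 0.81 -> new Bin 6
Total bins used = 6

6


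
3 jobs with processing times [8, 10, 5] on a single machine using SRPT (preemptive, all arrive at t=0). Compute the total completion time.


Since all jobs arrive at t=0, SRPT equals SPT ordering.
SPT order: [5, 8, 10]
Completion times:
  Job 1: p=5, C=5
  Job 2: p=8, C=13
  Job 3: p=10, C=23
Total completion time = 5 + 13 + 23 = 41

41


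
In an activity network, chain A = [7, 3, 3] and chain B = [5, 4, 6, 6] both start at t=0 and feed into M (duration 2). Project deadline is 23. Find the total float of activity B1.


Forward pass: ES(B1) = sum of predecessors on chain B = 0
EF = ES + duration = 0 + 5 = 5
Backward pass: LF(M) = deadline = 23; LS(M) = 23 - 2 = 21
LF(B1) = LS(M) - sum(successors on chain B) = 21 - 16 = 5
LS = LF - duration = 5 - 5 = 0
Total float = LS - ES = 0 - 0 = 0

0


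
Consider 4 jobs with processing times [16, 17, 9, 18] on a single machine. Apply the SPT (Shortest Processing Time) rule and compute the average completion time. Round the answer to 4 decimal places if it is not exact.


Sort jobs by processing time (SPT order): [9, 16, 17, 18]
Compute completion times sequentially:
  Job 1: processing = 9, completes at 9
  Job 2: processing = 16, completes at 25
  Job 3: processing = 17, completes at 42
  Job 4: processing = 18, completes at 60
Sum of completion times = 136
Average completion time = 136/4 = 34.0

34.0


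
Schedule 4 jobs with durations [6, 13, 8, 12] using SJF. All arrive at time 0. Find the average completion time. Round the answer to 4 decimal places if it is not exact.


SJF order (ascending): [6, 8, 12, 13]
Completion times:
  Job 1: burst=6, C=6
  Job 2: burst=8, C=14
  Job 3: burst=12, C=26
  Job 4: burst=13, C=39
Average completion = 85/4 = 21.25

21.25


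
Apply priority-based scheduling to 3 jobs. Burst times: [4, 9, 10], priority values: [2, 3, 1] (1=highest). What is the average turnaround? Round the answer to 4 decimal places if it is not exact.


Sort by priority (ascending = highest first):
Order: [(1, 10), (2, 4), (3, 9)]
Completion times:
  Priority 1, burst=10, C=10
  Priority 2, burst=4, C=14
  Priority 3, burst=9, C=23
Average turnaround = 47/3 = 15.6667

15.6667
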